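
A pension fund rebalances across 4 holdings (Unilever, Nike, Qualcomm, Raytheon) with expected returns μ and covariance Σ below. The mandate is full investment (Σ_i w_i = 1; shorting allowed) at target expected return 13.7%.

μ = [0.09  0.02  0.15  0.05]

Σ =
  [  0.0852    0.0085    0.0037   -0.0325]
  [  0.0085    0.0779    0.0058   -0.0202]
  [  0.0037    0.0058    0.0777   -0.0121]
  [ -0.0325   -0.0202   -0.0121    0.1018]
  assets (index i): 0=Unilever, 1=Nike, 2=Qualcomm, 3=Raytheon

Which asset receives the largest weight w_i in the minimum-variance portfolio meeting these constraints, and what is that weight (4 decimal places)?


x=Σ⁻¹μ = [1.4131  0.2721  2.0357  1.2383]
y=Σ⁻¹𝟙 = [17.2482  15.0943  14.0354  19.9931]
a=μᵀx=0.499896  b=𝟙ᵀx=4.959188  c=𝟙ᵀy=66.370987  D=ac−b²=8.585031
λ₁=(c·0.137−b)/D = (66.370987·0.137−4.959188)/8.585031 = 0.481494
λ₂=(a−b·0.137)/D = (0.499896−4.959188·0.137)/8.585031 = -0.020910
w* = 0.481494·x + -0.020910·y:
  w_0 = 0.481494·1.4131 + -0.020910·17.2482 = 0.3198  (Unilever)
  w_1 = 0.481494·0.2721 + -0.020910·15.0943 = -0.1846  (Nike)
  w_2 = 0.481494·2.0357 + -0.020910·14.0354 = 0.6867  (Qualcomm)
  w_3 = 0.481494·1.2383 + -0.020910·19.9931 = 0.1782  (Raytheon)
Σw_i=1.0000  μᵀw=0.1370
σ²=wᵀΣw=λ₁·μ_p+λ₂ = 0.481494·0.137 + -0.020910 = 0.045055 ≈ 0.0451

Qualcomm (0.6867)


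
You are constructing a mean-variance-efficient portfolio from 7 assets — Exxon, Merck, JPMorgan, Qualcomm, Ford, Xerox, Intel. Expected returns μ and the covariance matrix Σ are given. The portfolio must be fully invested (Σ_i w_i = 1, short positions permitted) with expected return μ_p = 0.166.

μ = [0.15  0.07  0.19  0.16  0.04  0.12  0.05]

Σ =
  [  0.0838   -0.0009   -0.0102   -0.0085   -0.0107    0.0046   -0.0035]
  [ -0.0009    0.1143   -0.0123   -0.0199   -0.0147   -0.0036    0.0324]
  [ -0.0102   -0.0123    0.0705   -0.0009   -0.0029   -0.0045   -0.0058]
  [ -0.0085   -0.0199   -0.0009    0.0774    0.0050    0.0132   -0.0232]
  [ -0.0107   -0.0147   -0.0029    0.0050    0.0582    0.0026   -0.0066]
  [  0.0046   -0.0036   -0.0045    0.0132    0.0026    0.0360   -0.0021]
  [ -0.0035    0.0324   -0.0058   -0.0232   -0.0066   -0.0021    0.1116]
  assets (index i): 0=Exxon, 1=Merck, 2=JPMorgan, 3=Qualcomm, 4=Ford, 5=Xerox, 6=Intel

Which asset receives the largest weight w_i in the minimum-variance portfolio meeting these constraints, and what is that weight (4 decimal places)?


JPMorgan (0.3774)

x=Σ⁻¹μ = [2.5927  1.4695  3.6665  2.5125  1.4924  2.6339  0.9534]
y=Σ⁻¹𝟙 = [19.0632  14.8775  23.1689  17.2902  24.4668  22.3134  11.9045]
a=μᵀx=2.013849  b=𝟙ᵀx=15.320951  c=𝟙ᵀy=133.084620  D=ac−b²=33.280860
λ₁=(c·0.166−b)/D = (133.084620·0.166−15.320951)/33.280860 = 0.203453
λ₂=(a−b·0.166)/D = (2.013849−15.320951·0.166)/33.280860 = -0.015908
w* = 0.203453·x + -0.015908·y:
  w_0 = 0.203453·2.5927 + -0.015908·19.0632 = 0.2242  (Exxon)
  w_1 = 0.203453·1.4695 + -0.015908·14.8775 = 0.0623  (Merck)
  w_2 = 0.203453·3.6665 + -0.015908·23.1689 = 0.3774  (JPMorgan)
  w_3 = 0.203453·2.5125 + -0.015908·17.2902 = 0.2361  (Qualcomm)
  w_4 = 0.203453·1.4924 + -0.015908·24.4668 = -0.0856  (Ford)
  w_5 = 0.203453·2.6339 + -0.015908·22.3134 = 0.1809  (Xerox)
  w_6 = 0.203453·0.9534 + -0.015908·11.9045 = 0.0046  (Intel)
Σw_i=1.0000  μᵀw=0.1660
σ²=wᵀΣw=λ₁·μ_p+λ₂ = 0.203453·0.166 + -0.015908 = 0.017865 ≈ 0.0179


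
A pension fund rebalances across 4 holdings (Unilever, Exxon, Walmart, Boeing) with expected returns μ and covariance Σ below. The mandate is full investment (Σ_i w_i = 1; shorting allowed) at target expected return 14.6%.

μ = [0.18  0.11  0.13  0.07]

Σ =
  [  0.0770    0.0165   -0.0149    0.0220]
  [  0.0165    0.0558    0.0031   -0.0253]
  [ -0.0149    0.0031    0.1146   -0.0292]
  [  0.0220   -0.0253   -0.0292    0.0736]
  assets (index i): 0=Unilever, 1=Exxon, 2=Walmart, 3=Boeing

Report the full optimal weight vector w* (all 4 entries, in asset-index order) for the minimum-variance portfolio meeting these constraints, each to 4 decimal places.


u=Σ⁻¹μ = [1.6390  2.2715  1.7827  1.9493]
v=Σ⁻¹𝟙 = [0.9596  30.3440  15.6596  29.9436]
a=μᵀu=0.913071  b=𝟙ᵀu=7.642370  c=𝟙ᵀv=76.906811  D=ac−b²=11.815557
λ₁=(c·0.146−b)/D = (76.906811·0.146−7.642370)/11.815557 = 0.303500
λ₂=(a−b·0.146)/D = (0.913071−7.642370·0.146)/11.815557 = -0.017157
w* = 0.303500·u + -0.017157·v:
  w_0 = 0.303500·1.6390 + -0.017157·0.9596 = 0.4810  (Unilever)
  w_1 = 0.303500·2.2715 + -0.017157·30.3440 = 0.1688  (Exxon)
  w_2 = 0.303500·1.7827 + -0.017157·15.6596 = 0.2724  (Walmart)
  w_3 = 0.303500·1.9493 + -0.017157·29.9436 = 0.0779  (Boeing)
Σw_i=1.0000  μᵀw=0.1460
σ²=wᵀΣw=λ₁·μ_p+λ₂ = 0.303500·0.146 + -0.017157 = 0.027154 ≈ 0.0272

0.4810  0.1688  0.2724  0.0779


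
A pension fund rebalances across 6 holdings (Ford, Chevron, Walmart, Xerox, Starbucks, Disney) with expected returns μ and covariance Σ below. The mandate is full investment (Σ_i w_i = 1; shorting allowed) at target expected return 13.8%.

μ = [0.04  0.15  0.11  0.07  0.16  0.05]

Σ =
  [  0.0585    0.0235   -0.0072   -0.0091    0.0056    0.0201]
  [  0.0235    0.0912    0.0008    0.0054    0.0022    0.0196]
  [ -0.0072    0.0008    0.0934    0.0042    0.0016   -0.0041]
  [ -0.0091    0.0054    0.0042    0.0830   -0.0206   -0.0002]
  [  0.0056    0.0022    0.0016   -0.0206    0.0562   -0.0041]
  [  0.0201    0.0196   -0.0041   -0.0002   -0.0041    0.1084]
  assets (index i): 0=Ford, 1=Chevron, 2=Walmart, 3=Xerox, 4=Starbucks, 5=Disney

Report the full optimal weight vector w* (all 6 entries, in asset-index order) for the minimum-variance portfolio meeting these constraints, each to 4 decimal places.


-0.0609  0.2240  0.1363  0.1846  0.4830  0.0331

u=Σ⁻¹μ = [0.0548  1.3692  1.0600  1.5387  3.3490  0.3731]
v=Σ⁻¹𝟙 = [15.1858  3.7750  10.9170  18.6867  23.1858  7.0510]
a=μᵀu=0.986387  b=𝟙ᵀu=7.744899  c=𝟙ᵀv=78.801325  D=ac−b²=17.745142
λ₁=(c·0.138−b)/D = (78.801325·0.138−7.744899)/17.745142 = 0.176368
λ₂=(a−b·0.138)/D = (0.986387−7.744899·0.138)/17.745142 = -0.004644
w* = 0.176368·u + -0.004644·v:
  w_0 = 0.176368·0.0548 + -0.004644·15.1858 = -0.0609  (Ford)
  w_1 = 0.176368·1.3692 + -0.004644·3.7750 = 0.2240  (Chevron)
  w_2 = 0.176368·1.0600 + -0.004644·10.9170 = 0.1363  (Walmart)
  w_3 = 0.176368·1.5387 + -0.004644·18.6867 = 0.1846  (Xerox)
  w_4 = 0.176368·3.3490 + -0.004644·23.1858 = 0.4830  (Starbucks)
  w_5 = 0.176368·0.3731 + -0.004644·7.0510 = 0.0331  (Disney)
Σw_i=1.0000  μᵀw=0.1380
σ²=wᵀΣw=λ₁·μ_p+λ₂ = 0.176368·0.138 + -0.004644 = 0.019695 ≈ 0.0197


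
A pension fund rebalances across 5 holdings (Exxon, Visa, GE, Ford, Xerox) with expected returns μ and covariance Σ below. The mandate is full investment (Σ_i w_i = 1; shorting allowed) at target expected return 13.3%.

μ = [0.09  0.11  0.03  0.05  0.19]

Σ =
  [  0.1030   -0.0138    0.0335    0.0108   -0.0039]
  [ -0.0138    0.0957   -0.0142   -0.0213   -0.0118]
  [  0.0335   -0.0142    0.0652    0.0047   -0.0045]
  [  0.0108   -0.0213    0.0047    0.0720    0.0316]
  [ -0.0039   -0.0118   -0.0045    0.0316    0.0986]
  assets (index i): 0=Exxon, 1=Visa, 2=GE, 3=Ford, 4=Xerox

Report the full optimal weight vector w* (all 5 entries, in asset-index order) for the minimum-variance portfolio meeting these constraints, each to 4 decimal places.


p=Σ⁻¹μ = [1.0295  1.6398  0.4348  0.0446  2.1695]
q=Σ⁻¹𝟙 = [5.8778  17.7069  15.8350  13.2792  8.9604]
a=μᵀp=0.700519  b=𝟙ᵀp=5.318255  c=𝟙ᵀq=61.659338  D=ac−b²=14.909712
λ₁=(c·0.133−b)/D = (61.659338·0.133−5.318255)/14.909712 = 0.193326
λ₂=(a−b·0.133)/D = (0.700519−5.318255·0.133)/14.909712 = -0.000457
w* = 0.193326·p + -0.000457·q:
  w_0 = 0.193326·1.0295 + -0.000457·5.8778 = 0.1964  (Exxon)
  w_1 = 0.193326·1.6398 + -0.000457·17.7069 = 0.3089  (Visa)
  w_2 = 0.193326·0.4348 + -0.000457·15.8350 = 0.0768  (GE)
  w_3 = 0.193326·0.0446 + -0.000457·13.2792 = 0.0026  (Ford)
  w_4 = 0.193326·2.1695 + -0.000457·8.9604 = 0.4153  (Xerox)
Σw_i=1.0000  μᵀw=0.1330
σ²=wᵀΣw=λ₁·μ_p+λ₂ = 0.193326·0.133 + -0.000457 = 0.025256 ≈ 0.0253

0.1964  0.3089  0.0768  0.0026  0.4153


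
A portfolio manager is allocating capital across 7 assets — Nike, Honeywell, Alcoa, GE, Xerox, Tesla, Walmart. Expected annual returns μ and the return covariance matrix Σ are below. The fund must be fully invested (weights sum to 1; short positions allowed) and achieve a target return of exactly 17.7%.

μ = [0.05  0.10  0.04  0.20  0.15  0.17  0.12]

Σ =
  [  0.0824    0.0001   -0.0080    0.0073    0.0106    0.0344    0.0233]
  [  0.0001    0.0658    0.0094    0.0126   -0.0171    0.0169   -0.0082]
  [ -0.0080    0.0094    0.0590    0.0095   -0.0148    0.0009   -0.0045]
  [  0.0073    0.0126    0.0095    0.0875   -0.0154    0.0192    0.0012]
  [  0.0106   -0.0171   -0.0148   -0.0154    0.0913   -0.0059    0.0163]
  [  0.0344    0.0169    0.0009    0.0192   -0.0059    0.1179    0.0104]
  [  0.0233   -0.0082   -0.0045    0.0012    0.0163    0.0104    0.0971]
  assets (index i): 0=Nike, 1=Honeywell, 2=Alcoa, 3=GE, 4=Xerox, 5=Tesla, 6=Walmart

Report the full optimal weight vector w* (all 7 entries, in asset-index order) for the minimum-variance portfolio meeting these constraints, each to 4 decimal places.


x=Σ⁻¹μ = [-0.5503  1.4646  0.6627  2.2177  2.3549  1.0571  0.9863]
y=Σ⁻¹𝟙 = [7.8939  15.3260  18.7815  8.7180  16.2571  2.5744  7.4566]
a=μᵀx=1.240308  b=𝟙ᵀx=8.193151  c=𝟙ᵀy=77.007415  D=ac−b²=28.385149
λ₁=(c·0.177−b)/D = (77.007415·0.177−8.193151)/28.385149 = 0.191550
λ₂=(a−b·0.177)/D = (1.240308−8.193151·0.177)/28.385149 = -0.007394
w* = 0.191550·x + -0.007394·y:
  w_0 = 0.191550·-0.5503 + -0.007394·7.8939 = -0.1638  (Nike)
  w_1 = 0.191550·1.4646 + -0.007394·15.3260 = 0.1672  (Honeywell)
  w_2 = 0.191550·0.6627 + -0.007394·18.7815 = -0.0119  (Alcoa)
  w_3 = 0.191550·2.2177 + -0.007394·8.7180 = 0.3603  (GE)
  w_4 = 0.191550·2.3549 + -0.007394·16.2571 = 0.3309  (Xerox)
  w_5 = 0.191550·1.0571 + -0.007394·2.5744 = 0.1835  (Tesla)
  w_6 = 0.191550·0.9863 + -0.007394·7.4566 = 0.1338  (Walmart)
Σw_i=1.0000  μᵀw=0.1770
σ²=wᵀΣw=λ₁·μ_p+λ₂ = 0.191550·0.177 + -0.007394 = 0.026510 ≈ 0.0265

-0.1638  0.1672  -0.0119  0.3603  0.3309  0.1835  0.1338


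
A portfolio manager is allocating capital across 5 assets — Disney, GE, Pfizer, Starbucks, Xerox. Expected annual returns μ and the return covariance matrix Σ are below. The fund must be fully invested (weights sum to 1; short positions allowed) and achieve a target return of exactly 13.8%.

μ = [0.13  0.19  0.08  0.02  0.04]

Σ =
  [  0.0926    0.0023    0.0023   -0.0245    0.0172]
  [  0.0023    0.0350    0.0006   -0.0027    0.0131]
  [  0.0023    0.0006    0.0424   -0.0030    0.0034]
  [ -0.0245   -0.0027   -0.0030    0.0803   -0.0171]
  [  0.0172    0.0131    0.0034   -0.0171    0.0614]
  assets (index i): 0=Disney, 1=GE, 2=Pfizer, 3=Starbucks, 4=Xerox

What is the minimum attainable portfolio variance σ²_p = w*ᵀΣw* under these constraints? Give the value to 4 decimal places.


u=Σ⁻¹μ = [1.5949  5.6860  1.8480  0.8072  -0.8860]
v=Σ⁻¹𝟙 = [12.8535  24.4560  23.0425  20.5984  11.9289]
a=μᵀu=1.416213  b=𝟙ᵀu=9.050114  c=𝟙ᵀv=92.879307  D=ac−b²=49.632347
λ₁=(c·0.138−b)/D = (92.879307·0.138−9.050114)/49.632347 = 0.075903
λ₂=(a−b·0.138)/D = (1.416213−9.050114·0.138)/49.632347 = 0.003371
w* = 0.075903·u + 0.003371·v:
  w_0 = 0.075903·1.5949 + 0.003371·12.8535 = 0.1644  (Disney)
  w_1 = 0.075903·5.6860 + 0.003371·24.4560 = 0.5140  (GE)
  w_2 = 0.075903·1.8480 + 0.003371·23.0425 = 0.2179  (Pfizer)
  w_3 = 0.075903·0.8072 + 0.003371·20.5984 = 0.1307  (Starbucks)
  w_4 = 0.075903·-0.8860 + 0.003371·11.9289 = -0.0270  (Xerox)
Σw_i=1.0000  μᵀw=0.1380
σ²=wᵀΣw=λ₁·μ_p+λ₂ = 0.075903·0.138 + 0.003371 = 0.013845 ≈ 0.0138

0.0138


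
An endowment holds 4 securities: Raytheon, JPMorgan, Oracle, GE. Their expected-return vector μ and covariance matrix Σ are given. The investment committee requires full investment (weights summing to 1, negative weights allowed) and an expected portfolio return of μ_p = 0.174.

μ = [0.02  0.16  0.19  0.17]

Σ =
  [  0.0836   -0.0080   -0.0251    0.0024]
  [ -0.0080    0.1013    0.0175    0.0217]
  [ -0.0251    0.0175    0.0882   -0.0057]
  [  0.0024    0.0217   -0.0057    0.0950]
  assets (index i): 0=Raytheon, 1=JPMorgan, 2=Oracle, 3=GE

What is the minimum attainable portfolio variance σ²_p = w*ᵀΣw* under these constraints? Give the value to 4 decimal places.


x=Σ⁻¹μ = [0.9863  0.8827  2.3699  1.7051]
y=Σ⁻¹𝟙 = [16.9606  6.4898  15.4937  9.5451]
a=μᵀx=0.901115  b=𝟙ᵀx=5.944043  c=𝟙ᵀy=48.489120  D=ac−b²=8.362604
λ₁=(c·0.174−b)/D = (48.489120·0.174−5.944043)/8.362604 = 0.298120
λ₂=(a−b·0.174)/D = (0.901115−5.944043·0.174)/8.362604 = -0.015922
w* = 0.298120·x + -0.015922·y:
  w_0 = 0.298120·0.9863 + -0.015922·16.9606 = 0.0240  (Raytheon)
  w_1 = 0.298120·0.8827 + -0.015922·6.4898 = 0.1598  (JPMorgan)
  w_2 = 0.298120·2.3699 + -0.015922·15.4937 = 0.4598  (Oracle)
  w_3 = 0.298120·1.7051 + -0.015922·9.5451 = 0.3564  (GE)
Σw_i=1.0000  μᵀw=0.1740
σ²=wᵀΣw=λ₁·μ_p+λ₂ = 0.298120·0.174 + -0.015922 = 0.035951 ≈ 0.0360

0.0360


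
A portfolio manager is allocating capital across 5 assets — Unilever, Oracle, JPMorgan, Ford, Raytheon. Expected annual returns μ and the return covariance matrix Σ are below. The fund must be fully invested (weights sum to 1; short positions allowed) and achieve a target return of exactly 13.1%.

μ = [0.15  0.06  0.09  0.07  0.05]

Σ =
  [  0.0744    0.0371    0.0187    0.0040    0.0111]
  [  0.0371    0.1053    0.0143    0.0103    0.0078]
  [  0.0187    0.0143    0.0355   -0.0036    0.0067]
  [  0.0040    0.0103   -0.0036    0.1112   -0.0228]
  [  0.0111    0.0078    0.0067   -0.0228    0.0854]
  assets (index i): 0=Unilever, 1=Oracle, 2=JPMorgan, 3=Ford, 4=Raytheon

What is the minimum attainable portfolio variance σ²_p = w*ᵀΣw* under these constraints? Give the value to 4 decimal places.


x=Σ⁻¹μ = [1.6297  -0.3590  1.8101  0.7585  0.4669]
y=Σ⁻¹𝟙 = [3.4586  2.9389  24.0517  11.8926  12.2797]
a=μᵀx=0.462271  b=𝟙ᵀx=4.306257  c=𝟙ᵀy=54.621649  D=ac−b²=6.706173
λ₁=(c·0.131−b)/D = (54.621649·0.131−4.306257)/6.706173 = 0.424859
λ₂=(a−b·0.131)/D = (0.462271−4.306257·0.131)/6.706173 = -0.015187
w* = 0.424859·x + -0.015187·y:
  w_0 = 0.424859·1.6297 + -0.015187·3.4586 = 0.6399  (Unilever)
  w_1 = 0.424859·-0.3590 + -0.015187·2.9389 = -0.1972  (Oracle)
  w_2 = 0.424859·1.8101 + -0.015187·24.0517 = 0.4038  (JPMorgan)
  w_3 = 0.424859·0.7585 + -0.015187·11.8926 = 0.1416  (Ford)
  w_4 = 0.424859·0.4669 + -0.015187·12.2797 = 0.0119  (Raytheon)
Σw_i=1.0000  μᵀw=0.1310
σ²=wᵀΣw=λ₁·μ_p+λ₂ = 0.424859·0.131 + -0.015187 = 0.040469 ≈ 0.0405

0.0405


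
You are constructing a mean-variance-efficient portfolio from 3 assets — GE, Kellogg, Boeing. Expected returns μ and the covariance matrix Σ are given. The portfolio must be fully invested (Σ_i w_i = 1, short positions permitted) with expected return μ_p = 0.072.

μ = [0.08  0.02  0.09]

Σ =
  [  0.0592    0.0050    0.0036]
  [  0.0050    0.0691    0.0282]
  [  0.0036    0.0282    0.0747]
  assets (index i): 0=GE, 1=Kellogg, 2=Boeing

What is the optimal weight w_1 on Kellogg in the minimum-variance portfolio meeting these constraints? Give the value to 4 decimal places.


0.1883

x=Σ⁻¹μ = [1.3016  -0.3202  1.2630]
y=Σ⁻¹𝟙 = [15.5279  9.6820  8.9835]
a=μᵀx=0.211390  b=𝟙ᵀx=2.244384  c=𝟙ᵀy=34.193358  D=ac−b²=2.190880
λ₁=(c·0.072−b)/D = (34.193358·0.072−2.244384)/2.190880 = 0.099293
λ₂=(a−b·0.072)/D = (0.211390−2.244384·0.072)/2.190880 = 0.022728
w* = 0.099293·x + 0.022728·y:
  w_0 = 0.099293·1.3016 + 0.022728·15.5279 = 0.4822  (GE)
  w_1 = 0.099293·-0.3202 + 0.022728·9.6820 = 0.1883  (Kellogg)
  w_2 = 0.099293·1.2630 + 0.022728·8.9835 = 0.3296  (Boeing)
Σw_i=1.0000  μᵀw=0.0720
σ²=wᵀΣw=λ₁·μ_p+λ₂ = 0.099293·0.072 + 0.022728 = 0.029877 ≈ 0.0299


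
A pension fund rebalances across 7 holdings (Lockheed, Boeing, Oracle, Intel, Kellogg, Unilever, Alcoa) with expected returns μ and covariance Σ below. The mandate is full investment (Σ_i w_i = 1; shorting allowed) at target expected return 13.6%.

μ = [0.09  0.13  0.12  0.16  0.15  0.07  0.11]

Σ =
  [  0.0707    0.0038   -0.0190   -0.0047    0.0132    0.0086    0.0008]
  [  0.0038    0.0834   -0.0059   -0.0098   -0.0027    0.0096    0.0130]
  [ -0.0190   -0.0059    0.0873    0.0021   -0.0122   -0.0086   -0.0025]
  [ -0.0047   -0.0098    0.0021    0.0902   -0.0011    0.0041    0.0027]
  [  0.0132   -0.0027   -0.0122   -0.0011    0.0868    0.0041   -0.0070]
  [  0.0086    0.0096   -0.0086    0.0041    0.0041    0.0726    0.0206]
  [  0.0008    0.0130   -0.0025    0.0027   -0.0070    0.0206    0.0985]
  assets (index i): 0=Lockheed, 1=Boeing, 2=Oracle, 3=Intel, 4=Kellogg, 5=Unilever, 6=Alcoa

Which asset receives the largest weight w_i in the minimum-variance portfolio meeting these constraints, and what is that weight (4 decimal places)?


Intel (0.2332)

g=Σ⁻¹μ = [1.4607  1.7510  2.0930  1.9724  1.9407  0.3187  0.9441]
h=Σ⁻¹𝟙 = [15.7195  12.2107  18.2346  12.3277  12.4174  8.9161  7.5557]
a=μᵀg=1.343101  b=𝟙ᵀg=10.480584  c=𝟙ᵀh=87.381604  D=ac−b²=7.519707
λ₁=(c·0.136−b)/D = (87.381604·0.136−10.480584)/7.519707 = 0.186618
λ₂=(a−b·0.136)/D = (1.343101−10.480584·0.136)/7.519707 = -0.010939
w* = 0.186618·g + -0.010939·h:
  w_0 = 0.186618·1.4607 + -0.010939·15.7195 = 0.1006  (Lockheed)
  w_1 = 0.186618·1.7510 + -0.010939·12.2107 = 0.1932  (Boeing)
  w_2 = 0.186618·2.0930 + -0.010939·18.2346 = 0.1911  (Oracle)
  w_3 = 0.186618·1.9724 + -0.010939·12.3277 = 0.2332  (Intel)
  w_4 = 0.186618·1.9407 + -0.010939·12.4174 = 0.2263  (Kellogg)
  w_5 = 0.186618·0.3187 + -0.010939·8.9161 = -0.0381  (Unilever)
  w_6 = 0.186618·0.9441 + -0.010939·7.5557 = 0.0935  (Alcoa)
Σw_i=1.0000  μᵀw=0.1360
σ²=wᵀΣw=λ₁·μ_p+λ₂ = 0.186618·0.136 + -0.010939 = 0.014441 ≈ 0.0144


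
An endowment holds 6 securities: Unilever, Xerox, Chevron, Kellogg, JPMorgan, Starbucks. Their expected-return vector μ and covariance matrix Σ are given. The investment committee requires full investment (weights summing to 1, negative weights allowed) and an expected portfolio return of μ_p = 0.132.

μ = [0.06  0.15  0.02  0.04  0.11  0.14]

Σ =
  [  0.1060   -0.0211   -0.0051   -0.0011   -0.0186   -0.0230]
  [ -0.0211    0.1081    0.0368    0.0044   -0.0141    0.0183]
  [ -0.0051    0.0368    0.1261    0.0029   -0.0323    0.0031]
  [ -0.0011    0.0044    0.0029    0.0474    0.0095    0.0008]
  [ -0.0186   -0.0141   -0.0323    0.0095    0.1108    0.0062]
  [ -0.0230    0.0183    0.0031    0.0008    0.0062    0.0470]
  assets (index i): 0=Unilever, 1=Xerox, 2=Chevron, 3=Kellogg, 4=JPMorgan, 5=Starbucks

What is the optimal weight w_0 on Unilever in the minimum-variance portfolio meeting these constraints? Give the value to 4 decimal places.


u=Σ⁻¹μ = [1.7385  1.3142  0.0809  0.4516  1.2611  3.1384]
v=Σ⁻¹𝟙 = [19.1321  6.5489  9.0414  17.3864  12.7879  25.5100]
a=μᵀu=0.899218  b=𝟙ᵀu=7.984626  c=𝟙ᵀv=90.406819  D=ac−b²=17.541175
λ₁=(c·0.132−b)/D = (90.406819·0.132−7.984626)/17.541175 = 0.225132
λ₂=(a−b·0.132)/D = (0.899218−7.984626·0.132)/17.541175 = -0.008822
w* = 0.225132·u + -0.008822·v:
  w_0 = 0.225132·1.7385 + -0.008822·19.1321 = 0.2226  (Unilever)
  w_1 = 0.225132·1.3142 + -0.008822·6.5489 = 0.2381  (Xerox)
  w_2 = 0.225132·0.0809 + -0.008822·9.0414 = -0.0616  (Chevron)
  w_3 = 0.225132·0.4516 + -0.008822·17.3864 = -0.0517  (Kellogg)
  w_4 = 0.225132·1.2611 + -0.008822·12.7879 = 0.1711  (JPMorgan)
  w_5 = 0.225132·3.1384 + -0.008822·25.5100 = 0.4815  (Starbucks)
Σw_i=1.0000  μᵀw=0.1320
σ²=wᵀΣw=λ₁·μ_p+λ₂ = 0.225132·0.132 + -0.008822 = 0.020895 ≈ 0.0209

0.2226


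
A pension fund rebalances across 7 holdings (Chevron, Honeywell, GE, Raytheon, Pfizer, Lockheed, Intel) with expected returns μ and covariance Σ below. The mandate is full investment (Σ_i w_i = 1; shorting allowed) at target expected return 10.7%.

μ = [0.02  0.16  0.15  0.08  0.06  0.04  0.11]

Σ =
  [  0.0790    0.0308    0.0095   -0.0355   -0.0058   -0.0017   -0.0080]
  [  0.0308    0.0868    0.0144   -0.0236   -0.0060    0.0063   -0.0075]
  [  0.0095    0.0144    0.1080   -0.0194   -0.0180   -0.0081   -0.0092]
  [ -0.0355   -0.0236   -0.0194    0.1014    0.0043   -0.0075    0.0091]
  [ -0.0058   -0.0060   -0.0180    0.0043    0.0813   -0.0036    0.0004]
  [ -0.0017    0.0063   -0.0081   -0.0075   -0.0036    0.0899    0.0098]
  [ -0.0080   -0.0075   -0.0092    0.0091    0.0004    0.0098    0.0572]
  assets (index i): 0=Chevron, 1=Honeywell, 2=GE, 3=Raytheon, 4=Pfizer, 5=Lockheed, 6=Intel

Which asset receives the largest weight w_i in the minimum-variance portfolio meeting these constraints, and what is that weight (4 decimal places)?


u=Σ⁻¹μ = [0.1930  2.1273  1.7745  1.4700  1.2304  0.3909  2.2050]
v=Σ⁻¹𝟙 = [19.7341  9.3977  15.3188  20.4408  17.1796  12.6050  18.4069]
a=μᵀu=1.060018  b=𝟙ᵀu=9.391126  c=𝟙ᵀv=113.082861  D=ac−b²=31.676631
λ₁=(c·0.107−b)/D = (113.082861·0.107−9.391126)/31.676631 = 0.085512
λ₂=(a−b·0.107)/D = (1.060018−9.391126·0.107)/31.676631 = 0.001742
w* = 0.085512·u + 0.001742·v:
  w_0 = 0.085512·0.1930 + 0.001742·19.7341 = 0.0509  (Chevron)
  w_1 = 0.085512·2.1273 + 0.001742·9.3977 = 0.1983  (Honeywell)
  w_2 = 0.085512·1.7745 + 0.001742·15.3188 = 0.1784  (GE)
  w_3 = 0.085512·1.4700 + 0.001742·20.4408 = 0.1613  (Raytheon)
  w_4 = 0.085512·1.2304 + 0.001742·17.1796 = 0.1351  (Pfizer)
  w_5 = 0.085512·0.3909 + 0.001742·12.6050 = 0.0554  (Lockheed)
  w_6 = 0.085512·2.2050 + 0.001742·18.4069 = 0.2206  (Intel)
Σw_i=1.0000  μᵀw=0.1070
σ²=wᵀΣw=λ₁·μ_p+λ₂ = 0.085512·0.107 + 0.001742 = 0.010891 ≈ 0.0109

Intel (0.2206)


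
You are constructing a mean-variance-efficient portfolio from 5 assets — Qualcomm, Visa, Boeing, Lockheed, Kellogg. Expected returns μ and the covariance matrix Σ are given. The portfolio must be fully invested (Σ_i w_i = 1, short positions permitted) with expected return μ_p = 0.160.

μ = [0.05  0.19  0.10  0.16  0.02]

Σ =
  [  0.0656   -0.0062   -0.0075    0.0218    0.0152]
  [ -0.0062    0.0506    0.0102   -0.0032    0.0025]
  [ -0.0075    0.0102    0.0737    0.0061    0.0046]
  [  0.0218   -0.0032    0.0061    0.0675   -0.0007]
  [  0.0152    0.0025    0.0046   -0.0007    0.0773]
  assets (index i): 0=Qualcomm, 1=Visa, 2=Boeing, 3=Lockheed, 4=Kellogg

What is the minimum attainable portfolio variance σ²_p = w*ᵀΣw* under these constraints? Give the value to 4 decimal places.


x=Σ⁻¹μ = [0.4073  3.8167  0.6725  2.3594  0.0366]
y=Σ⁻¹𝟙 = [12.5480  19.3696  10.6892  10.8110  9.3046]
a=μᵀx=1.191016  b=𝟙ᵀx=7.292401  c=𝟙ᵀy=62.722410  D=ac−b²=21.524289
λ₁=(c·0.160−b)/D = (62.722410·0.160−7.292401)/21.524289 = 0.127446
λ₂=(a−b·0.160)/D = (1.191016−7.292401·0.160)/21.524289 = 0.001126
w* = 0.127446·x + 0.001126·y:
  w_0 = 0.127446·0.4073 + 0.001126·12.5480 = 0.0660  (Qualcomm)
  w_1 = 0.127446·3.8167 + 0.001126·19.3696 = 0.5082  (Visa)
  w_2 = 0.127446·0.6725 + 0.001126·10.6892 = 0.0977  (Boeing)
  w_3 = 0.127446·2.3594 + 0.001126·10.8110 = 0.3129  (Lockheed)
  w_4 = 0.127446·0.0366 + 0.001126·9.3046 = 0.0151  (Kellogg)
Σw_i=1.0000  μᵀw=0.1600
σ²=wᵀΣw=λ₁·μ_p+λ₂ = 0.127446·0.160 + 0.001126 = 0.021517 ≈ 0.0215

0.0215


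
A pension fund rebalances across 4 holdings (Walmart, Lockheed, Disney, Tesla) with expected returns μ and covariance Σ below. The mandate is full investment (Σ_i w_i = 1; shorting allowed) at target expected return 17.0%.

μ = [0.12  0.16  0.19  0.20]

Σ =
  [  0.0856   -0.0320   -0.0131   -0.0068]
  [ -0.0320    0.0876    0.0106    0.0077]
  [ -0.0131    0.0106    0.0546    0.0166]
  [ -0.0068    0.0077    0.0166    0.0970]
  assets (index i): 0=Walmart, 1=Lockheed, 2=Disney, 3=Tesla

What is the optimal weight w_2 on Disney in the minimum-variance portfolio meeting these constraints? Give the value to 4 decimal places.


p=Σ⁻¹μ = [2.9029  2.3592  3.2559  1.5209]
q=Σ⁻¹𝟙 = [21.1150  16.3032  17.9595  7.4218]
a=μᵀp=1.648633  b=𝟙ᵀp=10.038982  c=𝟙ᵀq=62.799509  D=ac−b²=2.752183
λ₁=(c·0.170−b)/D = (62.799509·0.170−10.038982)/2.752183 = 0.231429
λ₂=(a−b·0.170)/D = (1.648633−10.038982·0.170)/2.752183 = -0.021072
w* = 0.231429·p + -0.021072·q:
  w_0 = 0.231429·2.9029 + -0.021072·21.1150 = 0.2269  (Walmart)
  w_1 = 0.231429·2.3592 + -0.021072·16.3032 = 0.2025  (Lockheed)
  w_2 = 0.231429·3.2559 + -0.021072·17.9595 = 0.3751  (Disney)
  w_3 = 0.231429·1.5209 + -0.021072·7.4218 = 0.1956  (Tesla)
Σw_i=1.0000  μᵀw=0.1700
σ²=wᵀΣw=λ₁·μ_p+λ₂ = 0.231429·0.170 + -0.021072 = 0.018271 ≈ 0.0183

0.3751


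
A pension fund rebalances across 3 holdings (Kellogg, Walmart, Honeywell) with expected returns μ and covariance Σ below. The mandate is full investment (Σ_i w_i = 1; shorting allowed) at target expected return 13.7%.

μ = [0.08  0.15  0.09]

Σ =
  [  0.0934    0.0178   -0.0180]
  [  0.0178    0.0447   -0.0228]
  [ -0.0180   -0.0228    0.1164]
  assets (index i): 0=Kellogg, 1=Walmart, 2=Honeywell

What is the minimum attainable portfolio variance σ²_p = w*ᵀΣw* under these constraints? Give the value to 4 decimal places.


0.0250

p=Σ⁻¹μ = [0.4026  4.0235  1.6236]
q=Σ⁻¹𝟙 = [8.5371  26.6942  15.1400]
a=μᵀp=0.781857  b=𝟙ᵀp=6.049700  c=𝟙ᵀq=50.371301  D=ac−b²=2.784268
λ₁=(c·0.137−b)/D = (50.371301·0.137−6.049700)/2.784268 = 0.305706
λ₂=(a−b·0.137)/D = (0.781857−6.049700·0.137)/2.784268 = -0.016863
w* = 0.305706·p + -0.016863·q:
  w_0 = 0.305706·0.4026 + -0.016863·8.5371 = -0.0209  (Kellogg)
  w_1 = 0.305706·4.0235 + -0.016863·26.6942 = 0.7799  (Walmart)
  w_2 = 0.305706·1.6236 + -0.016863·15.1400 = 0.2410  (Honeywell)
Σw_i=1.0000  μᵀw=0.1370
σ²=wᵀΣw=λ₁·μ_p+λ₂ = 0.305706·0.137 + -0.016863 = 0.025018 ≈ 0.0250


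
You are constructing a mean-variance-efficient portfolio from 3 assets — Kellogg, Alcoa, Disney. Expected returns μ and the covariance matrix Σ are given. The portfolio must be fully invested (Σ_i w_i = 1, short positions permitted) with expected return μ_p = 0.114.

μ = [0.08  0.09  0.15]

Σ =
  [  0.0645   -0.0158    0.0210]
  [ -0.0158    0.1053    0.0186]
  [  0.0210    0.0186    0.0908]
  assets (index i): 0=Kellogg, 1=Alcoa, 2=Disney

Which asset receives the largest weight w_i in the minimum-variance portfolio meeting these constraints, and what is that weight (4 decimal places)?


Disney (0.4510)

g=Σ⁻¹μ = [1.0249  0.7870  1.2537]
h=Σ⁻¹𝟙 = [16.6401  11.1307  4.8847]
a=μᵀg=0.340884  b=𝟙ᵀg=3.065667  c=𝟙ᵀh=32.655429  D=ac−b²=1.733406
λ₁=(c·0.114−b)/D = (32.655429·0.114−3.065667)/1.733406 = 0.379052
λ₂=(a−b·0.114)/D = (0.340884−3.065667·0.114)/1.733406 = -0.004962
w* = 0.379052·g + -0.004962·h:
  w_0 = 0.379052·1.0249 + -0.004962·16.6401 = 0.3059  (Kellogg)
  w_1 = 0.379052·0.7870 + -0.004962·11.1307 = 0.2431  (Alcoa)
  w_2 = 0.379052·1.2537 + -0.004962·4.8847 = 0.4510  (Disney)
Σw_i=1.0000  μᵀw=0.1140
σ²=wᵀΣw=λ₁·μ_p+λ₂ = 0.379052·0.114 + -0.004962 = 0.038250 ≈ 0.0382


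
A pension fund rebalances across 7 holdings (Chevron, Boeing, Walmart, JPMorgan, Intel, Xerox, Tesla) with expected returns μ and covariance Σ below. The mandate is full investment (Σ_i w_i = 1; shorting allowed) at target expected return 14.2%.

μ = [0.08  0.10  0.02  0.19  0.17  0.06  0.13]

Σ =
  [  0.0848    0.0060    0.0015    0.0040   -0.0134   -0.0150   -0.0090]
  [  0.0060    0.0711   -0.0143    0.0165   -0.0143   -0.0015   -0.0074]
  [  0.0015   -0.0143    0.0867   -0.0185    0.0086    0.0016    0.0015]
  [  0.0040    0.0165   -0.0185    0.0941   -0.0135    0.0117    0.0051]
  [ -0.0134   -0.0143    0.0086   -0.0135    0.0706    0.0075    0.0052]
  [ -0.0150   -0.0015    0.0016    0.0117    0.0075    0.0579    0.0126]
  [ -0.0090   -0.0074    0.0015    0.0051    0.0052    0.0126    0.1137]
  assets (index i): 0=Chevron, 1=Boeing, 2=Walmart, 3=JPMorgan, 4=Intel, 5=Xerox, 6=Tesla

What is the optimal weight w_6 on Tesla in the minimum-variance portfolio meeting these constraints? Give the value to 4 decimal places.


g=Σ⁻¹μ = [1.3981  1.6800  0.5957  2.1462  3.2363  0.3390  1.0737]
h=Σ⁻¹𝟙 = [16.3575  18.1881  14.0578  9.8657  18.8970  15.3928  8.0756]
a=μᵀg=1.409627  b=𝟙ᵀg=10.468943  c=𝟙ᵀh=100.834540  D=ac−b²=32.540287
λ₁=(c·0.142−b)/D = (100.834540·0.142−10.468943)/32.540287 = 0.118301
λ₂=(a−b·0.142)/D = (1.409627−10.468943·0.142)/32.540287 = -0.002365
w* = 0.118301·g + -0.002365·h:
  w_0 = 0.118301·1.3981 + -0.002365·16.3575 = 0.1267  (Chevron)
  w_1 = 0.118301·1.6800 + -0.002365·18.1881 = 0.1557  (Boeing)
  w_2 = 0.118301·0.5957 + -0.002365·14.0578 = 0.0372  (Walmart)
  w_3 = 0.118301·2.1462 + -0.002365·9.8657 = 0.2306  (JPMorgan)
  w_4 = 0.118301·3.2363 + -0.002365·18.8970 = 0.3382  (Intel)
  w_5 = 0.118301·0.3390 + -0.002365·15.3928 = 0.0037  (Xerox)
  w_6 = 0.118301·1.0737 + -0.002365·8.0756 = 0.1079  (Tesla)
Σw_i=1.0000  μᵀw=0.1420
σ²=wᵀΣw=λ₁·μ_p+λ₂ = 0.118301·0.142 + -0.002365 = 0.014434 ≈ 0.0144

0.1079


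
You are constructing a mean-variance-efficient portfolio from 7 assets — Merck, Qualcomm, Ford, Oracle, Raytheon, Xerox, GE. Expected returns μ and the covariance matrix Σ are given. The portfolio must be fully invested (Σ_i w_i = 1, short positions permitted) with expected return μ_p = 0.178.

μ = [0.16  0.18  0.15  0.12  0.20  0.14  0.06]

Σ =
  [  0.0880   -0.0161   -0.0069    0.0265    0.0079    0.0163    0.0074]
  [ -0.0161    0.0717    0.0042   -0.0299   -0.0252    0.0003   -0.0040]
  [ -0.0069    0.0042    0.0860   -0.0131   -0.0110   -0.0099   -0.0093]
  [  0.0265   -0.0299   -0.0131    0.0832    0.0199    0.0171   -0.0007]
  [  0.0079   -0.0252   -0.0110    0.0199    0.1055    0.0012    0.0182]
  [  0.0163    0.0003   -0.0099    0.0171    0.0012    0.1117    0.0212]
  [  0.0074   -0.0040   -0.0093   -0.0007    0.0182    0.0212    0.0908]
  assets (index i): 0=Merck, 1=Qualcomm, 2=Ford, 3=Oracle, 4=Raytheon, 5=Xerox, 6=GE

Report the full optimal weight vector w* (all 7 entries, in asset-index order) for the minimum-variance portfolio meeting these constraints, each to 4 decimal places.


p=Σ⁻¹μ = [1.8090  4.5988  2.4459  2.1066  2.6618  0.7926  0.2641]
q=Σ⁻¹𝟙 = [9.6345  27.2529  16.8597  17.7612  11.9161  4.2390  9.9142]
a=μᵀp=2.396083  b=𝟙ᵀp=14.678865  c=𝟙ᵀq=97.577528  D=ac−b²=18.334771
λ₁=(c·0.178−b)/D = (97.577528·0.178−14.678865)/18.334771 = 0.146712
λ₂=(a−b·0.178)/D = (2.396083−14.678865·0.178)/18.334771 = -0.011822
w* = 0.146712·p + -0.011822·q:
  w_0 = 0.146712·1.8090 + -0.011822·9.6345 = 0.1515  (Merck)
  w_1 = 0.146712·4.5988 + -0.011822·27.2529 = 0.3525  (Qualcomm)
  w_2 = 0.146712·2.4459 + -0.011822·16.8597 = 0.1595  (Ford)
  w_3 = 0.146712·2.1066 + -0.011822·17.7612 = 0.0991  (Oracle)
  w_4 = 0.146712·2.6618 + -0.011822·11.9161 = 0.2497  (Raytheon)
  w_5 = 0.146712·0.7926 + -0.011822·4.2390 = 0.0662  (Xerox)
  w_6 = 0.146712·0.2641 + -0.011822·9.9142 = -0.0785  (GE)
Σw_i=1.0000  μᵀw=0.1780
σ²=wᵀΣw=λ₁·μ_p+λ₂ = 0.146712·0.178 + -0.011822 = 0.014293 ≈ 0.0143

0.1515  0.3525  0.1595  0.0991  0.2497  0.0662  -0.0785


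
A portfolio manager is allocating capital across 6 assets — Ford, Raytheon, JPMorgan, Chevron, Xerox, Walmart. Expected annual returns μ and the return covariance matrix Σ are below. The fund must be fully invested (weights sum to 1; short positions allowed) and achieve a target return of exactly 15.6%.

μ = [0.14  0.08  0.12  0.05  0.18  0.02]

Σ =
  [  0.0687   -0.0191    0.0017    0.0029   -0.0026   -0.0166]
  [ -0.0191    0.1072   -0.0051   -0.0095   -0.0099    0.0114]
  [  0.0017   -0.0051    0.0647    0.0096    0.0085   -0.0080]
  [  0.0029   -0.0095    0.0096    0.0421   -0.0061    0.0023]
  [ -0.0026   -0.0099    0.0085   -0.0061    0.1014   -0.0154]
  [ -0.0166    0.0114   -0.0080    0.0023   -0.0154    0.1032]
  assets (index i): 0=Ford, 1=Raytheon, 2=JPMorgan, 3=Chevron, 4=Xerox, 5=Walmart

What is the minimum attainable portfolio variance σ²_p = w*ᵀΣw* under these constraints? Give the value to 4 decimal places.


p=Σ⁻¹μ = [2.6492  1.5020  1.5537  1.2422  2.0640  0.8548]
q=Σ⁻¹𝟙 = [21.5349  15.7622  12.3437  24.3494  14.5081  13.9919]
a=μᵀp=1.128222  b=𝟙ᵀp=9.865876  c=𝟙ᵀq=102.490199  D=ac−b²=18.296169
λ₁=(c·0.156−b)/D = (102.490199·0.156−9.865876)/18.296169 = 0.334638
λ₂=(a−b·0.156)/D = (1.128222−9.865876·0.156)/18.296169 = -0.022456
w* = 0.334638·p + -0.022456·q:
  w_0 = 0.334638·2.6492 + -0.022456·21.5349 = 0.4029  (Ford)
  w_1 = 0.334638·1.5020 + -0.022456·15.7622 = 0.1487  (Raytheon)
  w_2 = 0.334638·1.5537 + -0.022456·12.3437 = 0.2427  (JPMorgan)
  w_3 = 0.334638·1.2422 + -0.022456·24.3494 = -0.1311  (Chevron)
  w_4 = 0.334638·2.0640 + -0.022456·14.5081 = 0.3649  (Xerox)
  w_5 = 0.334638·0.8548 + -0.022456·13.9919 = -0.0282  (Walmart)
Σw_i=1.0000  μᵀw=0.1560
σ²=wᵀΣw=λ₁·μ_p+λ₂ = 0.334638·0.156 + -0.022456 = 0.029748 ≈ 0.0297

0.0297


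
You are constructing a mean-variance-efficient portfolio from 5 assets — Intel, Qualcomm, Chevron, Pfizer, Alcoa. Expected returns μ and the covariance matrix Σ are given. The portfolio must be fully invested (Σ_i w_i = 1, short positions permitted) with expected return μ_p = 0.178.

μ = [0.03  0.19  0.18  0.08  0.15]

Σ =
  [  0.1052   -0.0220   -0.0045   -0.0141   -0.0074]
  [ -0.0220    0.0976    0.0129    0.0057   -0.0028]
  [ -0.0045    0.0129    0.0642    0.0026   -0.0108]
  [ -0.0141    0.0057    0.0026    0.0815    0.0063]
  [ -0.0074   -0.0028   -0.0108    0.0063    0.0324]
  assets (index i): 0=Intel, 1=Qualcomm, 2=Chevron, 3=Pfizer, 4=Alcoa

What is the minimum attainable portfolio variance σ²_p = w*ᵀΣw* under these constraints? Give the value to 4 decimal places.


x=Σ⁻¹μ = [1.3405  1.9312  3.5303  0.4877  6.1846]
y=Σ⁻¹𝟙 = [17.1698  11.9151  20.8012  10.5983  40.6884]
a=μᵀx=2.009307  b=𝟙ᵀx=13.474309  c=𝟙ᵀy=101.172850  D=ac−b²=21.730304
λ₁=(c·0.178−b)/D = (101.172850·0.178−13.474309)/21.730304 = 0.208670
λ₂=(a−b·0.178)/D = (2.009307−13.474309·0.178)/21.730304 = -0.017907
w* = 0.208670·x + -0.017907·y:
  w_0 = 0.208670·1.3405 + -0.017907·17.1698 = -0.0277  (Intel)
  w_1 = 0.208670·1.9312 + -0.017907·11.9151 = 0.1896  (Qualcomm)
  w_2 = 0.208670·3.5303 + -0.017907·20.8012 = 0.3642  (Chevron)
  w_3 = 0.208670·0.4877 + -0.017907·10.5983 = -0.0880  (Pfizer)
  w_4 = 0.208670·6.1846 + -0.017907·40.6884 = 0.5619  (Alcoa)
Σw_i=1.0000  μᵀw=0.1780
σ²=wᵀΣw=λ₁·μ_p+λ₂ = 0.208670·0.178 + -0.017907 = 0.019236 ≈ 0.0192

0.0192


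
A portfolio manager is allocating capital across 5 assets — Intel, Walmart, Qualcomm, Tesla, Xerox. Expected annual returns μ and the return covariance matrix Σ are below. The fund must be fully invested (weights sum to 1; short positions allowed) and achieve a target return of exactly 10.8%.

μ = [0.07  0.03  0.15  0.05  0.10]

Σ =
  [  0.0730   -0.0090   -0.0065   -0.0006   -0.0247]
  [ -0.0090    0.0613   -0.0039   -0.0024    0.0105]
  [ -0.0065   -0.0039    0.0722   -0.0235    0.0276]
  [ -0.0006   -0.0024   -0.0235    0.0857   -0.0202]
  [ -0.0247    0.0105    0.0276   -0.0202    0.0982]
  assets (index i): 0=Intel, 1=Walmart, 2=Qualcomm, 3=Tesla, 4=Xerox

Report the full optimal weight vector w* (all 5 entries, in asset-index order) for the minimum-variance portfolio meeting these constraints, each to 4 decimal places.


x=Σ⁻¹μ = [1.6096  0.7675  2.3767  1.4993  0.9815]
y=Σ⁻¹𝟙 = [22.2046  19.4014  18.7317  20.4838  12.6427]
a=μᵀx=0.665317  b=𝟙ᵀx=7.234577  c=𝟙ᵀy=93.464227  D=ac−b²=9.844272
λ₁=(c·0.108−b)/D = (93.464227·0.108−7.234577)/9.844272 = 0.290480
λ₂=(a−b·0.108)/D = (0.665317−7.234577·0.108)/9.844272 = -0.011785
w* = 0.290480·x + -0.011785·y:
  w_0 = 0.290480·1.6096 + -0.011785·22.2046 = 0.2059  (Intel)
  w_1 = 0.290480·0.7675 + -0.011785·19.4014 = -0.0057  (Walmart)
  w_2 = 0.290480·2.3767 + -0.011785·18.7317 = 0.4696  (Qualcomm)
  w_3 = 0.290480·1.4993 + -0.011785·20.4838 = 0.1941  (Tesla)
  w_4 = 0.290480·0.9815 + -0.011785·12.6427 = 0.1361  (Xerox)
Σw_i=1.0000  μᵀw=0.1080
σ²=wᵀΣw=λ₁·μ_p+λ₂ = 0.290480·0.108 + -0.011785 = 0.019587 ≈ 0.0196

0.2059  -0.0057  0.4696  0.1941  0.1361


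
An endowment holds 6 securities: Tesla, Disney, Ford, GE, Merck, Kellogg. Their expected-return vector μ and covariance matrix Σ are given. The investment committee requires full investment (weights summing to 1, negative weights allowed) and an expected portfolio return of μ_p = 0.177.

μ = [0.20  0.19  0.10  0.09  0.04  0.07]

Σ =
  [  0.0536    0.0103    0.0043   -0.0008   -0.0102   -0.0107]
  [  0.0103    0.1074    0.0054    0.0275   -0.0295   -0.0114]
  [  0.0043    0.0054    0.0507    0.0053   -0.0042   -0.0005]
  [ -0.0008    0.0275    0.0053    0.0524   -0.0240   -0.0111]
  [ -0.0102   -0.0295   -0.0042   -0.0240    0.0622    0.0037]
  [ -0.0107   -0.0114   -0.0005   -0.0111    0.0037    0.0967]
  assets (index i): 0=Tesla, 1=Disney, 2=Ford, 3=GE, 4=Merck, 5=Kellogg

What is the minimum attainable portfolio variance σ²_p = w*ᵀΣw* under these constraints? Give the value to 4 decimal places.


0.0271

g=Σ⁻¹μ = [4.2361  1.6645  1.4453  2.5151  3.1020  1.5663]
h=Σ⁻¹𝟙 = [26.6676  9.5298  16.2295  33.9040  38.1407  16.9319]
a=μᵀg=1.768082  b=𝟙ᵀg=14.529349  c=𝟙ᵀh=141.403416  D=ac−b²=38.910853
λ₁=(c·0.177−b)/D = (141.403416·0.177−14.529349)/38.910853 = 0.269823
λ₂=(a−b·0.177)/D = (1.768082−14.529349·0.177)/38.910853 = -0.020653
w* = 0.269823·g + -0.020653·h:
  w_0 = 0.269823·4.2361 + -0.020653·26.6676 = 0.5922  (Tesla)
  w_1 = 0.269823·1.6645 + -0.020653·9.5298 = 0.2523  (Disney)
  w_2 = 0.269823·1.4453 + -0.020653·16.2295 = 0.0548  (Ford)
  w_3 = 0.269823·2.5151 + -0.020653·33.9040 = -0.0216  (GE)
  w_4 = 0.269823·3.1020 + -0.020653·38.1407 = 0.0493  (Merck)
  w_5 = 0.269823·1.5663 + -0.020653·16.9319 = 0.0729  (Kellogg)
Σw_i=1.0000  μᵀw=0.1770
σ²=wᵀΣw=λ₁·μ_p+λ₂ = 0.269823·0.177 + -0.020653 = 0.027106 ≈ 0.0271


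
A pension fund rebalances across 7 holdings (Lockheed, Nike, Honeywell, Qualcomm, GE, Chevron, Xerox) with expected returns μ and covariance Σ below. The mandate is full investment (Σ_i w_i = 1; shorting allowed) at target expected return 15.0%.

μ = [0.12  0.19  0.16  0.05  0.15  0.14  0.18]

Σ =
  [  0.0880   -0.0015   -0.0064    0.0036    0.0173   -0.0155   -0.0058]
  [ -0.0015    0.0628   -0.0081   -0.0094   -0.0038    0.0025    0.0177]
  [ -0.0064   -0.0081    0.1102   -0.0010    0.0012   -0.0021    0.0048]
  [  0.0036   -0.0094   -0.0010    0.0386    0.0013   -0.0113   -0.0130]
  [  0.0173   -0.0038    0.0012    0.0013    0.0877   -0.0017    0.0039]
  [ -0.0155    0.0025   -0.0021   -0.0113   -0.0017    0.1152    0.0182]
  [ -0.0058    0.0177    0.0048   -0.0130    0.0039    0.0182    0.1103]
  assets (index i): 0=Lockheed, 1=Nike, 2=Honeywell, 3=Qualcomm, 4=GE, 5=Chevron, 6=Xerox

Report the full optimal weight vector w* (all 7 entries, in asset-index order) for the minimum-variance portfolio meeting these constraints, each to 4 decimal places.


x=Σ⁻¹μ = [1.4824  3.4256  1.7790  2.7999  1.4799  1.4933  1.1140]
y=Σ⁻¹𝟙 = [11.9864  20.9805  11.4438  36.1429  9.1547  12.5099  7.7036]
a=μᵀx=1.884951  b=𝟙ᵀx=13.574068  c=𝟙ᵀy=109.921911  D=ac−b²=22.942108
λ₁=(c·0.150−b)/D = (109.921911·0.150−13.574068)/22.942108 = 0.127025
λ₂=(a−b·0.150)/D = (1.884951−13.574068·0.150)/22.942108 = -0.006589
w* = 0.127025·x + -0.006589·y:
  w_0 = 0.127025·1.4824 + -0.006589·11.9864 = 0.1093  (Lockheed)
  w_1 = 0.127025·3.4256 + -0.006589·20.9805 = 0.2969  (Nike)
  w_2 = 0.127025·1.7790 + -0.006589·11.4438 = 0.1506  (Honeywell)
  w_3 = 0.127025·2.7999 + -0.006589·36.1429 = 0.1175  (Qualcomm)
  w_4 = 0.127025·1.4799 + -0.006589·9.1547 = 0.1277  (GE)
  w_5 = 0.127025·1.4933 + -0.006589·12.5099 = 0.1073  (Chevron)
  w_6 = 0.127025·1.1140 + -0.006589·7.7036 = 0.0907  (Xerox)
Σw_i=1.0000  μᵀw=0.1500
σ²=wᵀΣw=λ₁·μ_p+λ₂ = 0.127025·0.150 + -0.006589 = 0.012465 ≈ 0.0125

0.1093  0.2969  0.1506  0.1175  0.1277  0.1073  0.0907
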